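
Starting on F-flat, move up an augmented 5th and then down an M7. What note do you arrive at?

An augmented fifth up from Fb is C (letter C, 8 semitones up).
A major seventh down from C is Db (letter D, 11 semitones down).

Db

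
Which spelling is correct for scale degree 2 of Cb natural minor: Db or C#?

Db

Each scale degree takes a distinct letter name. Degree 2 of a scale on C must use the letter D.
Db and C# are enharmonically the same pitch, but only Db uses the letter D, so it is the correct spelling here.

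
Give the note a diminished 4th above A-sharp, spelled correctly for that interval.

A fourth above A lands on the letter D.
A diminished fourth spans 4 semitones, so A# moves to pitch class 2. On the letter D that is D.

D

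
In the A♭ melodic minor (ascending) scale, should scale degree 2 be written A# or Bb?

Bb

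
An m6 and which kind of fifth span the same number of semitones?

A minor sixth spans 8 semitones.
A fifth spanning 8 semitones is augmented (the perfect fifth is 7).

augmented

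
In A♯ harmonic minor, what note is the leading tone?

G##

The A# harmonic minor scale runs A# B# C# D# E# F# G##.
Degree 7 is G##.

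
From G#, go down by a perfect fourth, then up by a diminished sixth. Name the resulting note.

A perfect fourth down from G# is D# (letter D, 5 semitones down).
A diminished sixth up from D# is Bb (letter B, 7 semitones up).

Bb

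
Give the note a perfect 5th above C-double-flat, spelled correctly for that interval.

A fifth above C lands on the letter G.
A perfect fifth spans 7 semitones, so Cbb moves to pitch class 5. On the letter G that is Gbb.

Gbb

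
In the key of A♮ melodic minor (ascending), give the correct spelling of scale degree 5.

E

Degree 5 takes the letter 4 steps above A, which is E.
In melodic minor (ascending), degree 5 sits 7 semitones above the tonic. A + 7 semitones is pitch class 4, spelled on E as E.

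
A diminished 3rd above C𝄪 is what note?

E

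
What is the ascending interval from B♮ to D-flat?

Counting letters B–C–D gives a third.
B→Db = 2 semitones, 2 narrower than the major third (4), so diminished.

diminished third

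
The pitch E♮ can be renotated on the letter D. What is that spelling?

D##

E is pitch class 4. The letter D alone is pitch class 2.
To reach pitch class 4 from D requires an offset of +2 semitones, i.e. double sharp: D##.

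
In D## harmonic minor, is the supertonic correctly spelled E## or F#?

Each scale degree takes a distinct letter name. Degree 2 of a scale on D must use the letter E.
E## and F# are enharmonically the same pitch, but only E## uses the letter E, so it is the correct spelling here.

E##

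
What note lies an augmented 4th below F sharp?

C

A fourth below F lands on the letter C.
An augmented fourth spans 6 semitones, so F# moves to pitch class 0. On the letter C that is C.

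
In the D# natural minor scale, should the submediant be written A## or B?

Each scale degree takes a distinct letter name. Degree 6 of a scale on D must use the letter B.
B and A## are enharmonically the same pitch, but only B uses the letter B, so it is the correct spelling here.

B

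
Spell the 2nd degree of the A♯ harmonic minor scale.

The A# harmonic minor scale runs A# B# C# D# E# F# G##.
Degree 2 is B#.

B#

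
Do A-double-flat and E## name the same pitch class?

No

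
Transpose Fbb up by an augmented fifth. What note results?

F up a perfect fifth is C, so the target letter is C.
From Fbb, an augmented fifth is 8 semitones up: Cb.

Cb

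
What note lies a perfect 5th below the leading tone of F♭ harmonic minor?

The leading tone of Fb harmonic minor is Eb.
A perfect fifth (7 semitones) below Eb lands on the letter A, giving Ab.

Ab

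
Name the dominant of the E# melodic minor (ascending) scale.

B#

Degree 5 takes the letter 4 steps above E, which is B.
In melodic minor (ascending), degree 5 sits 7 semitones above the tonic. E# + 7 semitones is pitch class 0, spelled on B as B#.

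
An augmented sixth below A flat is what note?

Cbb

A down a major sixth is C, so the target letter is C.
From Ab, an augmented sixth is 10 semitones down: Cbb.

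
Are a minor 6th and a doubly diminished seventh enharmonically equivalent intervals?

Yes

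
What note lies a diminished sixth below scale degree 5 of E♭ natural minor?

D#

Scale degree 5 of Eb natural minor is Bb.
A diminished sixth (7 semitones) below Bb lands on the letter D, giving D#.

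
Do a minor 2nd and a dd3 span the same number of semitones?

A minor second spans 1 semitone; a doubly diminished third spans 1.
They are enharmonically equivalent.

Yes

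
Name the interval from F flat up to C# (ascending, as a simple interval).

doubly augmented fifth

The letter names run F→C, a span of 4 letter steps, so the interval is some kind of fifth.
Fb to C# is 9 semitones. A perfect fifth is 7, so 9 makes it doubly augmented.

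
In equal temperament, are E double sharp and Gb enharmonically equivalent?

Yes

E## = pitch class 6 and Gb = pitch class 6 — the same pitch class, so they are enharmonic equivalents.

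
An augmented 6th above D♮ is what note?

B#

D up a major sixth is B, so the target letter is B.
From D, an augmented sixth is 10 semitones up: B#.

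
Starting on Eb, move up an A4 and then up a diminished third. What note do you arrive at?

Cb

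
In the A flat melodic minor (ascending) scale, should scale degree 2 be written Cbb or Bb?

Bb

Each scale degree takes a distinct letter name. Degree 2 of a scale on A must use the letter B.
Bb and Cbb are enharmonically the same pitch, but only Bb uses the letter B, so it is the correct spelling here.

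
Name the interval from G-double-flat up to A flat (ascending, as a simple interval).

augmented second

The letter names run G→A, a span of 1 letter step, so the interval is some kind of second.
Gbb to Ab is 3 semitones. A major second is 2, so 3 makes it augmented.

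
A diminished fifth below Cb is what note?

C down a perfect fifth is F, so the target letter is F.
From Cb, a diminished fifth is 6 semitones down: F.

F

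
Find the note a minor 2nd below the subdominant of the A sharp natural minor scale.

C##

The subdominant of A# natural minor is D#.
A minor second (1 semitone) below D# lands on the letter C, giving C##.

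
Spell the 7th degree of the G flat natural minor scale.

Degree 7 takes the letter 6 steps above G, which is F.
In natural minor, degree 7 sits 10 semitones above the tonic. Gb + 10 semitones is pitch class 4, spelled on F as Fb.

Fb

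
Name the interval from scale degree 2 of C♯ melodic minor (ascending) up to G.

diminished fourth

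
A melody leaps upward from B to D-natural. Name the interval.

minor third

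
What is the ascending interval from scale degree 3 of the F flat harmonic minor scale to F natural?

augmented sixth

Scale degree 3 of Fb harmonic minor is Abb.
Abb up to F: letters A→F make it a sixth; 10 semitones makes it augmented.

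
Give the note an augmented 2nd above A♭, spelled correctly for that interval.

B

A up a major second is B, so the target letter is B.
From Ab, an augmented second is 3 semitones up: B.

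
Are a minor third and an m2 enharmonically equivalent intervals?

No

A minor third spans 3 semitones; a minor second spans 1.
The spans differ, so they are not enharmonic equivalents.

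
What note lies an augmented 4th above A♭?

A up a perfect fourth is D, so the target letter is D.
From Ab, an augmented fourth is 6 semitones up: D.

D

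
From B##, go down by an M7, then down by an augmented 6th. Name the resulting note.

E

A major seventh down from B## is C## (letter C, 11 semitones down).
An augmented sixth down from C## is E (letter E, 10 semitones down).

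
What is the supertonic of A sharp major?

The A# major scale runs A# B# C## D# E# F## G##.
Degree 2 is B#.

B#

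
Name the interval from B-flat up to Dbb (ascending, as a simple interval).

The letter names run B→D, a span of 2 letter steps, so the interval is some kind of third.
Bb to Dbb is 2 semitones. A major third is 4, so 2 makes it diminished.

diminished third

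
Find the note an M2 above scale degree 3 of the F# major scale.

B#

Scale degree 3 of F# major is A#.
A major second (2 semitones) above A# lands on the letter B, giving B#.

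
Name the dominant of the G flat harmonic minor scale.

Db

The Gb harmonic minor scale runs Gb Ab Bbb Cb Db Ebb F.
Degree 5 is Db.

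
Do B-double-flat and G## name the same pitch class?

Yes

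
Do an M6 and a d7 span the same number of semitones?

Yes

A major sixth spans 9 semitones; a diminished seventh spans 9.
They are enharmonically equivalent.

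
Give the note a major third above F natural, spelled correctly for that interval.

A

A third above F lands on the letter A.
A major third spans 4 semitones, so F moves to pitch class 9. On the letter A that is A.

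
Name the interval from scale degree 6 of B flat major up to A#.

Scale degree 6 of Bb major is G.
G up to A#: letters G→A make it a second; 3 semitones makes it augmented.

augmented second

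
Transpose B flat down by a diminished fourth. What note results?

F#

B down a perfect fourth is F#, so the target letter is F.
From Bb, a diminished fourth is 4 semitones down: F#.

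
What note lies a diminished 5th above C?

Gb

A fifth above C lands on the letter G.
A diminished fifth spans 6 semitones, so C moves to pitch class 6. On the letter G that is Gb.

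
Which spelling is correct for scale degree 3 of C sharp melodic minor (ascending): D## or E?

Each scale degree takes a distinct letter name. Degree 3 of a scale on C must use the letter E.
E and D## are enharmonically the same pitch, but only E uses the letter E, so it is the correct spelling here.

E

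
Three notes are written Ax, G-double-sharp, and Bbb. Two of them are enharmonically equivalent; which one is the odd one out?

In 12-tone equal temperament, enharmonic equivalents share a pitch class. A## is pitch class 11; G## is pitch class 9; Bbb is pitch class 9.
G## and Bbb share pitch class 9, while A## is pitch class 11.

A##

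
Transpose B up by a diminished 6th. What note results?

Gb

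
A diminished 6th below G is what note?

G down a major sixth is Bb, so the target letter is B.
From G, a diminished sixth is 7 semitones down: B#.

B#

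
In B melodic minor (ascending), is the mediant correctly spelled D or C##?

Each scale degree takes a distinct letter name. Degree 3 of a scale on B must use the letter D.
D and C## are enharmonically the same pitch, but only D uses the letter D, so it is the correct spelling here.

D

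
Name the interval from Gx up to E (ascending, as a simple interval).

Counting letters G–A–B–C–D–E gives a sixth.
G##→E = 7 semitones, 2 narrower than the major sixth (9), so diminished.

diminished sixth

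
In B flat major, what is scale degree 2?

The Bb major scale runs Bb C D Eb F G A.
Degree 2 is C.

C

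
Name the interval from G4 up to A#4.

The letter names run G→A, a span of 1 letter step, so the interval is some kind of second.
G to A# is 3 semitones. A major second is 2, so 3 makes it augmented.

augmented second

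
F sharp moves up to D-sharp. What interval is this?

major sixth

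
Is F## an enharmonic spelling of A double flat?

F## = pitch class 7 and Abb = pitch class 7 — the same pitch class, so they are enharmonic equivalents.

Yes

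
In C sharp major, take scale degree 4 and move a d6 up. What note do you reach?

Scale degree 4 of C# major is F#.
A diminished sixth (7 semitones) above F# lands on the letter D, giving Db.

Db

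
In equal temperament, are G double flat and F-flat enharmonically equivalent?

No

Gbb is pitch class 5; Fb is pitch class 4.
The pitch classes differ (5 vs. 4), so they are not enharmonic equivalents.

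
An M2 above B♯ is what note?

C##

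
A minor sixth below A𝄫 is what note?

Cb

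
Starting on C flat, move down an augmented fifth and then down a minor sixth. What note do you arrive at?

Abb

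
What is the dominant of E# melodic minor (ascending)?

The E# melodic minor (ascending) scale runs E# F## G# A# B# C## D##.
Degree 5 is B#.

B#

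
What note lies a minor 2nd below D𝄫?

Cb

D down a major second is C, so the target letter is C.
From Dbb, a minor second is 1 semitone down: Cb.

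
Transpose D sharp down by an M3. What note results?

B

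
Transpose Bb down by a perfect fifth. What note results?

B down a perfect fifth is E, so the target letter is E.
From Bb, a perfect fifth is 7 semitones down: Eb.

Eb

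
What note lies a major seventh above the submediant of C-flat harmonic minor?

The submediant of Cb harmonic minor is Abb.
A major seventh (11 semitones) above Abb lands on the letter G, giving Gb.

Gb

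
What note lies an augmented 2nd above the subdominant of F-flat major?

C

The subdominant of Fb major is Bbb.
An augmented second (3 semitones) above Bbb lands on the letter C, giving C.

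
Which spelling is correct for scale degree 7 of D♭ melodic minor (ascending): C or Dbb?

C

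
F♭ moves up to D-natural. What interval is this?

augmented sixth

Counting letters F–G–A–B–C–D gives a sixth.
Fb→D = 10 semitones, 1 wider than the major sixth (9), so augmented.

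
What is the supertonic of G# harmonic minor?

A#

The G# harmonic minor scale runs G# A# B C# D# E F##.
Degree 2 is A#.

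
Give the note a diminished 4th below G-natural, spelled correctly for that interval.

A fourth below G lands on the letter D.
A diminished fourth spans 4 semitones, so G moves to pitch class 3. On the letter D that is D#.

D#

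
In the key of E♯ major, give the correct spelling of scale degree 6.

C##

Degree 6 takes the letter 5 steps above E, which is C.
In major, degree 6 sits 9 semitones above the tonic. E# + 9 semitones is pitch class 2, spelled on C as C##.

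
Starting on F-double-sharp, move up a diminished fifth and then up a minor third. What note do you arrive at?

A diminished fifth up from F## is C# (letter C, 6 semitones up).
A minor third up from C# is E (letter E, 3 semitones up).

E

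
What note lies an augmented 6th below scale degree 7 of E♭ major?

Fb

Scale degree 7 of Eb major is D.
An augmented sixth (10 semitones) below D lands on the letter F, giving Fb.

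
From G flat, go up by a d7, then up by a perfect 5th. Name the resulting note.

A diminished seventh up from Gb is Fbb (letter F, 9 semitones up).
A perfect fifth up from Fbb is Cbb (letter C, 7 semitones up).

Cbb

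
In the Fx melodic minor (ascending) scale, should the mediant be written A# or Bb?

A#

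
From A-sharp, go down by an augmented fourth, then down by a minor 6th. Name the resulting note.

An augmented fourth down from A# is E (letter E, 6 semitones down).
A minor sixth down from E is G# (letter G, 8 semitones down).

G#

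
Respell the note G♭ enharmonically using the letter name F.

Plain F sits 1 semitone below Gb, so on the letter F the same pitch needs a sharp: F#.

F#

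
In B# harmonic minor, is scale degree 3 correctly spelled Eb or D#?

D#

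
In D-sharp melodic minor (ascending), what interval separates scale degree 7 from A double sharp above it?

Scale degree 7 of D# melodic minor (ascending) is C##.
C## up to A##: letters C→A make it a sixth; 9 semitones makes it major.

major sixth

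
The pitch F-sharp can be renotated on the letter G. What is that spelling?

Gb

Plain G sits 1 semitone above F#, so on the letter G the same pitch needs a flat: Gb.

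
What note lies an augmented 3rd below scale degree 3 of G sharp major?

G

Scale degree 3 of G# major is B#.
An augmented third (5 semitones) below B# lands on the letter G, giving G.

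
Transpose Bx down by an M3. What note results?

G##

B down a major third is G, so the target letter is G.
From B##, a major third is 4 semitones down: G##.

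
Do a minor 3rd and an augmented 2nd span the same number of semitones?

Yes

A minor third spans 3 semitones; an augmented second spans 3.
They are enharmonically equivalent.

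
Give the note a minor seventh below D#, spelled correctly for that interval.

E#

D down a major seventh is Eb, so the target letter is E.
From D#, a minor seventh is 10 semitones down: E#.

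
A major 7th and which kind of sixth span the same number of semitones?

doubly augmented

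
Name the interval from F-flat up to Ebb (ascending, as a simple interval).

minor seventh

Counting letters F–G–A–B–C–D–E gives a seventh.
Fb→Ebb = 10 semitones, 1 narrower than the major seventh (11), so minor.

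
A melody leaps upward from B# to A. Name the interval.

diminished seventh

Counting letters B–C–D–E–F–G–A gives a seventh.
B#→A = 9 semitones, 2 narrower than the major seventh (11), so diminished.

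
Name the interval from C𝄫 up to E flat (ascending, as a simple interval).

augmented third

The letter names run C→E, a span of 2 letter steps, so the interval is some kind of third.
Cbb to Eb is 5 semitones. A major third is 4, so 5 makes it augmented.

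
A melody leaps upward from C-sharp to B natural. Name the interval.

The letter names run C→B, a span of 6 letter steps, so the interval is some kind of seventh.
C# to B is 10 semitones. A major seventh is 11, so 10 makes it minor.

minor seventh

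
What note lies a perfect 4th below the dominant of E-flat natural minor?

F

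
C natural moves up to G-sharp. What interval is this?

Counting letters C–D–E–F–G gives a fifth.
C→G# = 8 semitones, 1 wider than the perfect fifth (7), so augmented.

augmented fifth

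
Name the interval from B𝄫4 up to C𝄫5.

Counting letters B–C gives a second.
Bbb→Cbb = 1 semitone, 1 narrower than the major second (2), so minor.

minor second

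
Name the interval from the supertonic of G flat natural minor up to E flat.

The supertonic of Gb natural minor is Ab.
Ab up to Eb: letters A→E make it a fifth; 7 semitones makes it perfect.

perfect fifth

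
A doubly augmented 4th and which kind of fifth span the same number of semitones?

perfect

A doubly augmented fourth spans 7 semitones.
A fifth spanning 7 semitones is perfect (the perfect fifth is 7).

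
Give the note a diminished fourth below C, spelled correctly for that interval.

G#

A fourth below C lands on the letter G.
A diminished fourth spans 4 semitones, so C moves to pitch class 8. On the letter G that is G#.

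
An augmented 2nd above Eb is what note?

E up a major second is F#, so the target letter is F.
From Eb, an augmented second is 3 semitones up: F#.

F#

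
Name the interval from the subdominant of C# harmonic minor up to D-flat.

diminished sixth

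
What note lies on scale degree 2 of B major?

C#

The B major scale runs B C# D# E F# G# A#.
Degree 2 is C#.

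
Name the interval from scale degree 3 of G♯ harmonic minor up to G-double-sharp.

augmented sixth

Scale degree 3 of G# harmonic minor is B.
B up to G##: letters B→G make it a sixth; 10 semitones makes it augmented.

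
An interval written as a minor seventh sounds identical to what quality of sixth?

augmented

A minor seventh spans 10 semitones.
A sixth spanning 10 semitones is augmented (the major sixth is 9).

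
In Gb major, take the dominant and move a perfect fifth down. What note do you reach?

Gb

The dominant of Gb major is Db.
A perfect fifth (7 semitones) below Db lands on the letter G, giving Gb.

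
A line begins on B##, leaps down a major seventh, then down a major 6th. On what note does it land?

A major seventh down from B## is C## (letter C, 11 semitones down).
A major sixth down from C## is E# (letter E, 9 semitones down).

E#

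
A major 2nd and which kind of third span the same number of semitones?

A major second spans 2 semitones.
A third spanning 2 semitones is diminished (the major third is 4).

diminished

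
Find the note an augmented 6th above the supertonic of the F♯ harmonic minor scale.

E##

The supertonic of F# harmonic minor is G#.
An augmented sixth (10 semitones) above G# lands on the letter E, giving E##.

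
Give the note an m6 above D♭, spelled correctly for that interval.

D up a major sixth is B, so the target letter is B.
From Db, a minor sixth is 8 semitones up: Bbb.

Bbb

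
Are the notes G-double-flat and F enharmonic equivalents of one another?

Yes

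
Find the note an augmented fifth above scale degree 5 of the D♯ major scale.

E##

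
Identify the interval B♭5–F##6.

Counting letters B–C–D–E–F gives a fifth.
Bb→F## = 9 semitones, 2 wider than the perfect fifth (7), so doubly augmented.

doubly augmented fifth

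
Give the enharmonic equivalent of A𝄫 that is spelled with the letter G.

G

Plain G sits at the same pitch as Abb, so on the letter G the same pitch needs a natural: G.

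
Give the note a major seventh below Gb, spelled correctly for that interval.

G down a major seventh is Ab, so the target letter is A.
From Gb, a major seventh is 11 semitones down: Abb.

Abb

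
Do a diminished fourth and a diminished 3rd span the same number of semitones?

A diminished fourth spans 4 semitones; a diminished third spans 2.
The spans differ, so they are not enharmonic equivalents.

No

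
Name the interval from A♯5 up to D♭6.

doubly diminished fourth

The letter names run A→D, a span of 3 letter steps, so the interval is some kind of fourth.
A# to Db is 3 semitones. A perfect fourth is 5, so 3 makes it doubly diminished.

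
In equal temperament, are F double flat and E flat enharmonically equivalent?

Yes

Fbb = pitch class 3 and Eb = pitch class 3 — the same pitch class, so they are enharmonic equivalents.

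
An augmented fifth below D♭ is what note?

Gbb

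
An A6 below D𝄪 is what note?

F#

A sixth below D lands on the letter F.
An augmented sixth spans 10 semitones, so D## moves to pitch class 6. On the letter F that is F#.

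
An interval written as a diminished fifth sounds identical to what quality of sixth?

doubly diminished

A diminished fifth spans 6 semitones.
A sixth spanning 6 semitones is doubly diminished (the major sixth is 9).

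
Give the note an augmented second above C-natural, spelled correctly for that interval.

C up a major second is D, so the target letter is D.
From C, an augmented second is 3 semitones up: D#.

D#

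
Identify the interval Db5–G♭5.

perfect fourth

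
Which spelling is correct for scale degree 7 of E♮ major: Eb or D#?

D#

Each scale degree takes a distinct letter name. Degree 7 of a scale on E must use the letter D.
D# and Eb are enharmonically the same pitch, but only D# uses the letter D, so it is the correct spelling here.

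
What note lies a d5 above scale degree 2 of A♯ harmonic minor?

F#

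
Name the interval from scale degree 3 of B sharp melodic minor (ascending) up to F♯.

Scale degree 3 of B# melodic minor (ascending) is D#.
D# up to F#: letters D→F make it a third; 3 semitones makes it minor.

minor third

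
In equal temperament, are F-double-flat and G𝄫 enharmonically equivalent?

No

Two spellings are enharmonically equivalent only if they share a pitch class.
Here Fbb → 3, Gbb → 5; 3 ≠ 5, so they are not.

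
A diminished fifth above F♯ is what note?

F up a perfect fifth is C, so the target letter is C.
From F#, a diminished fifth is 6 semitones up: C.

C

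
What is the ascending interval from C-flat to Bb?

major seventh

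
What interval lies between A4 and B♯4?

augmented second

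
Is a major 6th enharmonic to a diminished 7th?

Yes

A major sixth spans 9 semitones; a diminished seventh spans 9.
They are enharmonically equivalent.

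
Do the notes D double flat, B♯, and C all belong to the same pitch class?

Yes

Dbb is pitch class 0; B# is pitch class 0; C is pitch class 0.
All spellings map to pitch class 0, so they are enharmonically equivalent.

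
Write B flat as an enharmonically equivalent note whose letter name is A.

Bb is pitch class 10. The letter A alone is pitch class 9.
To reach pitch class 10 from A requires an offset of +1 semitone, i.e. sharp: A#.

A#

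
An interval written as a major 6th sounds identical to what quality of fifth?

A major sixth spans 9 semitones.
A fifth spanning 9 semitones is doubly augmented (the perfect fifth is 7).

doubly augmented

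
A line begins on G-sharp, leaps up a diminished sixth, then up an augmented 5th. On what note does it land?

B

A diminished sixth up from G# is Eb (letter E, 7 semitones up).
An augmented fifth up from Eb is B (letter B, 8 semitones up).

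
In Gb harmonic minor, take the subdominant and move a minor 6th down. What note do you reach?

The subdominant of Gb harmonic minor is Cb.
A minor sixth (8 semitones) below Cb lands on the letter E, giving Eb.

Eb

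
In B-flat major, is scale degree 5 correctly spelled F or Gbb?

F

Each scale degree takes a distinct letter name. Degree 5 of a scale on B must use the letter F.
F and Gbb are enharmonically the same pitch, but only F uses the letter F, so it is the correct spelling here.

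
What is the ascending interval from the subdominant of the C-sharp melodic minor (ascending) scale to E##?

The subdominant of C# melodic minor (ascending) is F#.
F# up to E##: letters F→E make it a seventh; 12 semitones makes it augmented.

augmented seventh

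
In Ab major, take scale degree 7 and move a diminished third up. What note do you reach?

Bbb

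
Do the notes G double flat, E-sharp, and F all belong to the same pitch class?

Yes

Gbb = pitch class 5 and E# = pitch class 5 and F = pitch class 5 — the same pitch class, so they are enharmonic equivalents.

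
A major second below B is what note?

A second below B lands on the letter A.
A major second spans 2 semitones, so B moves to pitch class 9. On the letter A that is A.

A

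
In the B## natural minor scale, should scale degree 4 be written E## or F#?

Each scale degree takes a distinct letter name. Degree 4 of a scale on B must use the letter E.
E## and F# are enharmonically the same pitch, but only E## uses the letter E, so it is the correct spelling here.

E##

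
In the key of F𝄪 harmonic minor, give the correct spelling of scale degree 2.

G##

The F## harmonic minor scale runs F## G## A# B# C## D# E##.
Degree 2 is G##.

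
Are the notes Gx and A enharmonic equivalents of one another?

Yes

G## is pitch class 9; A is pitch class 9.
All spellings map to pitch class 9, so they are enharmonically equivalent.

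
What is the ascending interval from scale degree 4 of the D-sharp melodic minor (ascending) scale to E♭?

Scale degree 4 of D# melodic minor (ascending) is G#.
G# up to Eb: letters G→E make it a sixth; 7 semitones makes it diminished.

diminished sixth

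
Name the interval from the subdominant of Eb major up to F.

major sixth

The subdominant of Eb major is Ab.
Ab up to F: letters A→F make it a sixth; 9 semitones makes it major.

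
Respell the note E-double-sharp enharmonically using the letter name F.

F#

E## is pitch class 6. The letter F alone is pitch class 5.
To reach pitch class 6 from F requires an offset of +1 semitone, i.e. sharp: F#.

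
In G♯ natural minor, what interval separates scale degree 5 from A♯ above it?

Scale degree 5 of G# natural minor is D#.
D# up to A#: letters D→A make it a fifth; 7 semitones makes it perfect.

perfect fifth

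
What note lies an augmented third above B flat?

B up a major third is D#, so the target letter is D.
From Bb, an augmented third is 5 semitones up: D#.

D#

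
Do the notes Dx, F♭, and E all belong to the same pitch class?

Yes

D## is pitch class 4; Fb is pitch class 4; E is pitch class 4.
All spellings map to pitch class 4, so they are enharmonically equivalent.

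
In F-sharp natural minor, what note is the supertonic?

The F# natural minor scale runs F# G# A B C# D E.
Degree 2 is G#.

G#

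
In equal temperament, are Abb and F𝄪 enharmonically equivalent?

Abb = pitch class 7 and F## = pitch class 7 — the same pitch class, so they are enharmonic equivalents.

Yes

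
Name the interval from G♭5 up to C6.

augmented fourth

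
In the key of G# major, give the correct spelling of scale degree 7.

F##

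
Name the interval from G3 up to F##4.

augmented seventh

Counting letters G–A–B–C–D–E–F gives a seventh.
G→F## = 12 semitones, 1 wider than the major seventh (11), so augmented.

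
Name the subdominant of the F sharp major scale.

B

Degree 4 takes the letter 3 steps above F, which is B.
In major, degree 4 sits 5 semitones above the tonic. F# + 5 semitones is pitch class 11, spelled on B as B.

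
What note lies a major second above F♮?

F up a major second is G, so the target letter is G.
From F, a major second is 2 semitones up: G.

G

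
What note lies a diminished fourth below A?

E#

A down a perfect fourth is E, so the target letter is E.
From A, a diminished fourth is 4 semitones down: E#.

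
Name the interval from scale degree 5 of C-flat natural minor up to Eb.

major sixth

Scale degree 5 of Cb natural minor is Gb.
Gb up to Eb: letters G→E make it a sixth; 9 semitones makes it major.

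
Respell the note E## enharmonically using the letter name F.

F#

Plain F sits 1 semitone below E##, so on the letter F the same pitch needs a sharp: F#.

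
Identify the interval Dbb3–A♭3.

augmented fifth

Counting letters D–E–F–G–A gives a fifth.
Dbb→Ab = 8 semitones, 1 wider than the perfect fifth (7), so augmented.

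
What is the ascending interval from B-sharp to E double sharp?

augmented fourth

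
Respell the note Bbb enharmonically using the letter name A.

Bbb is pitch class 9. The letter A alone is pitch class 9.
Pitch class 9 on A needs no accidental: A.

A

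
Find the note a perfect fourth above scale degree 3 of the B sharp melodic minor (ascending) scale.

G#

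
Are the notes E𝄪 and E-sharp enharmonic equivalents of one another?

No

E## is pitch class 6; E# is pitch class 5.
The pitch classes differ (6 vs. 5), so they are not enharmonic equivalents.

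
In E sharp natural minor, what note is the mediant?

The E# natural minor scale runs E# F## G# A# B# C# D#.
Degree 3 is G#.

G#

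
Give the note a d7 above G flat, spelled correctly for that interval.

G up a major seventh is F#, so the target letter is F.
From Gb, a diminished seventh is 9 semitones up: Fbb.

Fbb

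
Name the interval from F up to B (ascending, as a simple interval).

Counting letters F–G–A–B gives a fourth.
F→B = 6 semitones, 1 wider than the perfect fourth (5), so augmented.

augmented fourth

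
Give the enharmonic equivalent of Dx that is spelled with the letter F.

D## is pitch class 4. The letter F alone is pitch class 5.
To reach pitch class 4 from F requires an offset of -1 semitone, i.e. flat: Fb.

Fb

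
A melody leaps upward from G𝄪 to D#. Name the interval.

The letter names run G→D, a span of 4 letter steps, so the interval is some kind of fifth.
G## to D# is 6 semitones. A perfect fifth is 7, so 6 makes it diminished.

diminished fifth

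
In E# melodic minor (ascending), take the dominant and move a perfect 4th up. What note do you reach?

E#

The dominant of E# melodic minor (ascending) is B#.
A perfect fourth (5 semitones) above B# lands on the letter E, giving E#.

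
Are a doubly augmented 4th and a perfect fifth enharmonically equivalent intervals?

A doubly augmented fourth spans 7 semitones; a perfect fifth spans 7.
They are enharmonically equivalent.

Yes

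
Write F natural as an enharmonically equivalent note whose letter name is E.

E#

F is pitch class 5. The letter E alone is pitch class 4.
To reach pitch class 5 from E requires an offset of +1 semitone, i.e. sharp: E#.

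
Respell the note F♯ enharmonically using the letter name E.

Plain E sits 2 semitones below F#, so on the letter E the same pitch needs a double sharp: E##.

E##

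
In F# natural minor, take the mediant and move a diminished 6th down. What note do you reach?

The mediant of F# natural minor is A.
A diminished sixth (7 semitones) below A lands on the letter C, giving C##.

C##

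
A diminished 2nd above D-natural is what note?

Ebb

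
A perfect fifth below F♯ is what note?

B

F down a perfect fifth is Bb, so the target letter is B.
From F#, a perfect fifth is 7 semitones down: B.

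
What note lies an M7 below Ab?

Bbb

A down a major seventh is Bb, so the target letter is B.
From Ab, a major seventh is 11 semitones down: Bbb.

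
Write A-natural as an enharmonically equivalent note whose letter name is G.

G##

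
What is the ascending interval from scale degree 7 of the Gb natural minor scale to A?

Scale degree 7 of Gb natural minor is Fb.
Fb up to A: letters F→A make it a third; 5 semitones makes it augmented.

augmented third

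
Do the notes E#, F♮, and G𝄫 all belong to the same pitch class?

E# = pitch class 5 and F = pitch class 5 and Gbb = pitch class 5 — the same pitch class, so they are enharmonic equivalents.

Yes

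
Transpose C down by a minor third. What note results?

A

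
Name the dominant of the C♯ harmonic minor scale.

Degree 5 takes the letter 4 steps above C, which is G.
In harmonic minor, degree 5 sits 7 semitones above the tonic. C# + 7 semitones is pitch class 8, spelled on G as G#.

G#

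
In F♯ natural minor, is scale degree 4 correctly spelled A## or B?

B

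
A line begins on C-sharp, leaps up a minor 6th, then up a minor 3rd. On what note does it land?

A minor sixth up from C# is A (letter A, 8 semitones up).
A minor third up from A is C (letter C, 3 semitones up).

C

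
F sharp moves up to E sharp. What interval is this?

Counting letters F–G–A–B–C–D–E gives a seventh.
F#→E# = 11 semitones, exactly the major seventh.

major seventh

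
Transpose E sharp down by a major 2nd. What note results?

D#

A second below E lands on the letter D.
A major second spans 2 semitones, so E# moves to pitch class 3. On the letter D that is D#.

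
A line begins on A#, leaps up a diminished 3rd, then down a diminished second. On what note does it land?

A diminished third up from A# is C (letter C, 2 semitones up).
A diminished second down from C is B# (letter B, 0 semitones down).

B#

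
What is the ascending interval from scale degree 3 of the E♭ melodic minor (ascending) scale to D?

augmented fifth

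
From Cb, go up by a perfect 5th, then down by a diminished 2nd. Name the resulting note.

A perfect fifth up from Cb is Gb (letter G, 7 semitones up).
A diminished second down from Gb is F# (letter F, 0 semitones down).

F#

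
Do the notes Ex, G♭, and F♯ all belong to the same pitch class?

E## is pitch class 6; Gb is pitch class 6; F# is pitch class 6.
All spellings map to pitch class 6, so they are enharmonically equivalent.

Yes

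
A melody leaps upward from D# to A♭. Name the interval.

Counting letters D–E–F–G–A gives a fifth.
D#→Ab = 5 semitones, 2 narrower than the perfect fifth (7), so doubly diminished.

doubly diminished fifth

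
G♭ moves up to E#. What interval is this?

Counting letters G–A–B–C–D–E gives a sixth.
Gb→E# = 11 semitones, 2 wider than the major sixth (9), so doubly augmented.

doubly augmented sixth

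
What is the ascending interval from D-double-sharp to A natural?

Counting letters D–E–F–G–A gives a fifth.
D##→A = 5 semitones, 2 narrower than the perfect fifth (7), so doubly diminished.

doubly diminished fifth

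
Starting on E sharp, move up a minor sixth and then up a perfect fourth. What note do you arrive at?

A minor sixth up from E# is C# (letter C, 8 semitones up).
A perfect fourth up from C# is F# (letter F, 5 semitones up).

F#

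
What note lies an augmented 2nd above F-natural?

A second above F lands on the letter G.
An augmented second spans 3 semitones, so F moves to pitch class 8. On the letter G that is G#.

G#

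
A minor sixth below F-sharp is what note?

F down a major sixth is Ab, so the target letter is A.
From F#, a minor sixth is 8 semitones down: A#.

A#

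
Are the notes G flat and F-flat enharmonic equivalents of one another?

No

Two spellings are enharmonically equivalent only if they share a pitch class.
Here Gb → 6, Fb → 4; 4 ≠ 6, so they are not.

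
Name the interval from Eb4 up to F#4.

The letter names run E→F, a span of 1 letter step, so the interval is some kind of second.
Eb to F# is 3 semitones. A major second is 2, so 3 makes it augmented.

augmented second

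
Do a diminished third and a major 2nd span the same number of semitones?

Yes

A diminished third spans 2 semitones; a major second spans 2.
They are enharmonically equivalent.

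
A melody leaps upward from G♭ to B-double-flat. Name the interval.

minor third

The letter names run G→B, a span of 2 letter steps, so the interval is some kind of third.
Gb to Bbb is 3 semitones. A major third is 4, so 3 makes it minor.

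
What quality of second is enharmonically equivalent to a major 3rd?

A major third spans 4 semitones.
A second spanning 4 semitones is doubly augmented (the major second is 2).

doubly augmented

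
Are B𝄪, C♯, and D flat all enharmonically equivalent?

B## is pitch class 1; C# is pitch class 1; Db is pitch class 1.
All spellings map to pitch class 1, so they are enharmonically equivalent.

Yes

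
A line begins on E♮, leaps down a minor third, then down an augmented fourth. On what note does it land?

G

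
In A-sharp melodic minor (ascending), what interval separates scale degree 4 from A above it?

Scale degree 4 of A# melodic minor (ascending) is D#.
D# up to A: letters D→A make it a fifth; 6 semitones makes it diminished.

diminished fifth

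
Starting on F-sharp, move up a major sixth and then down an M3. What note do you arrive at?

A major sixth up from F# is D# (letter D, 9 semitones up).
A major third down from D# is B (letter B, 4 semitones down).

B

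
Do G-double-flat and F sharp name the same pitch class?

No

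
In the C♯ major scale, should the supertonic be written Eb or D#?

D#

Each scale degree takes a distinct letter name. Degree 2 of a scale on C must use the letter D.
D# and Eb are enharmonically the same pitch, but only D# uses the letter D, so it is the correct spelling here.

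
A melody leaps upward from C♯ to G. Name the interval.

The letter names run C→G, a span of 4 letter steps, so the interval is some kind of fifth.
C# to G is 6 semitones. A perfect fifth is 7, so 6 makes it diminished.

diminished fifth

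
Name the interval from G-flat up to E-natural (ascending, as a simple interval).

augmented sixth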